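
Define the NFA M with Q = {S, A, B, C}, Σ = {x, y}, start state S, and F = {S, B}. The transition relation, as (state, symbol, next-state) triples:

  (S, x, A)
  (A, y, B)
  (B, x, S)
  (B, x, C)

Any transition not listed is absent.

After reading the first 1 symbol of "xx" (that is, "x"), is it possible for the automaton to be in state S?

No

Start in {S}.
Read 'x': {S} → {A}.
State S is not in {A}.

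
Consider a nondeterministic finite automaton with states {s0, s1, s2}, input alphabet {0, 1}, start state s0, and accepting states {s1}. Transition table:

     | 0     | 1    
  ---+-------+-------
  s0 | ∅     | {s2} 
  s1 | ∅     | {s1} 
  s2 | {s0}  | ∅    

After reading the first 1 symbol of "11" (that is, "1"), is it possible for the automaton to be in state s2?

Yes

Start in {s0}.
Read '1': s0→{s2}; now {s2}.
State s2 is in {s2}.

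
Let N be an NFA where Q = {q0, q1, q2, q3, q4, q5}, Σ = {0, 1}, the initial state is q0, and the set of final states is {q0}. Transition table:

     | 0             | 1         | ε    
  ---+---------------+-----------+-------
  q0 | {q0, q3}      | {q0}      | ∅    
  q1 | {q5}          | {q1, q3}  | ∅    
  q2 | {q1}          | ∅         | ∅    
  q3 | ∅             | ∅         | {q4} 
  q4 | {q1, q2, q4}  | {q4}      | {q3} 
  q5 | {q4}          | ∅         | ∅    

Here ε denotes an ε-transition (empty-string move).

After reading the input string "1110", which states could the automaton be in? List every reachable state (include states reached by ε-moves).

{q0, q3, q4}

Start in {q0}.
Read '1': {q0} → {q0}.
Read '1': {q0} → {q0}.
Read '1': {q0} → {q0}.
Read '0': {q0} → {q0, q3, q4}.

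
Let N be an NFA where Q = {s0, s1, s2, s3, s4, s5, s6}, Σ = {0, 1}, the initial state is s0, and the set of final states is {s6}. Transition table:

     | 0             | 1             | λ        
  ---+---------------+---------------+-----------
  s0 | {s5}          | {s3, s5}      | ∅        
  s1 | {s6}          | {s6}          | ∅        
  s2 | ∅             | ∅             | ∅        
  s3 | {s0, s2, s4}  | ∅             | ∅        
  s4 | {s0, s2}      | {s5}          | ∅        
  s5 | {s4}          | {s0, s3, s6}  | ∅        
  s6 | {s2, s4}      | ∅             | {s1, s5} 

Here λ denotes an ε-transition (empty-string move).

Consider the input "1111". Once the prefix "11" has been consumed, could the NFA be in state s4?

No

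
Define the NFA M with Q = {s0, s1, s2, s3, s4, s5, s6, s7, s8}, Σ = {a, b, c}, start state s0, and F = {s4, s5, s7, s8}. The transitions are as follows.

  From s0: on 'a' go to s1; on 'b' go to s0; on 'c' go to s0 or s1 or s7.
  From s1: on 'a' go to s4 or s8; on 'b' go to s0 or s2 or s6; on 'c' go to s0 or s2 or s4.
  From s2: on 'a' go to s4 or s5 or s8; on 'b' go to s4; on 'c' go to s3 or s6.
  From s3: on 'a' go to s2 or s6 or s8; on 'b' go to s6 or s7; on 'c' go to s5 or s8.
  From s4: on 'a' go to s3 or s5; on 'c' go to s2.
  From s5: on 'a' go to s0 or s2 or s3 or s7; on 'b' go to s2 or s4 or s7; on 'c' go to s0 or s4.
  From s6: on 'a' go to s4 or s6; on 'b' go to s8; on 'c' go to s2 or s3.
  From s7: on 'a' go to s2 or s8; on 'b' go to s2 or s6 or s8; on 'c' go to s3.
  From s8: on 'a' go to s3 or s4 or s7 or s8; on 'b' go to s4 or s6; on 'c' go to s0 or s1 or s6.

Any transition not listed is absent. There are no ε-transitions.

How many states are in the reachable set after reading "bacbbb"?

1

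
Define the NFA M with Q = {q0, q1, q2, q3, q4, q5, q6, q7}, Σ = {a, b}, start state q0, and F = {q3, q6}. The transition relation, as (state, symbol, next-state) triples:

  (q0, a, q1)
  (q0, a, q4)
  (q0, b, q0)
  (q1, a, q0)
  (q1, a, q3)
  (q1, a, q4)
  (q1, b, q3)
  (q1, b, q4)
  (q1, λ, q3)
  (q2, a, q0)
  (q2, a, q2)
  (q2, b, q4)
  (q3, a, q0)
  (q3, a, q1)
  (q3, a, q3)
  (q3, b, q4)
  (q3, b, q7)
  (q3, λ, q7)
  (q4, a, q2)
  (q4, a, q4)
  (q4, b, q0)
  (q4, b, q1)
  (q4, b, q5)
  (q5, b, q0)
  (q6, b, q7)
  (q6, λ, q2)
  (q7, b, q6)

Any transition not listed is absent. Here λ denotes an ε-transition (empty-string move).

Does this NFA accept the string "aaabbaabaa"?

Yes

Start in {q0}.
Read 'a': {q0} → {q1, q3, q4, q7}.
Read 'a': {q1, q3, q4, q7} → {q0, q1, q2, q3, q4, q7}.
Read 'a': {q0, q1, q2, q3, q4, q7} → {q0, q1, q2, q3, q4, q7}.
Read 'b': {q0, q1, q2, q3, q4, q7} → {q0, q1, q2, q3, q4, q5, q6, q7}.
Read 'b': {q0, q1, q2, q3, q4, q5, q6, q7} → {q0, q1, q2, q3, q4, q5, q6, q7}.
Read 'a': {q0, q1, q2, q3, q4, q5, q6, q7} → {q0, q1, q2, q3, q4, q7}.
Read 'a': {q0, q1, q2, q3, q4, q7} → {q0, q1, q2, q3, q4, q7}.
Read 'b': {q0, q1, q2, q3, q4, q7} → {q0, q1, q2, q3, q4, q5, q6, q7}.
Read 'a': {q0, q1, q2, q3, q4, q5, q6, q7} → {q0, q1, q2, q3, q4, q7}.
Read 'a': {q0, q1, q2, q3, q4, q7} → {q0, q1, q2, q3, q4, q7}.
The final set {q0, q1, q2, q3, q4, q7} contains the accepting state q3.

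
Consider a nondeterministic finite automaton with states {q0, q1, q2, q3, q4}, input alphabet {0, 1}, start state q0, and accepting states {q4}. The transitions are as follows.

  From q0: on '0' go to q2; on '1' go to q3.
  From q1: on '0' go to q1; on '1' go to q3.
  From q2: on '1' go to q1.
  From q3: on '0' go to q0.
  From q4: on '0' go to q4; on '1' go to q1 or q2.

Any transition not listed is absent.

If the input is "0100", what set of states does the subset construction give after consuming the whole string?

Start in {q0}.
Read '0': q0→{q2}; now {q2}.
Read '1': q2→{q1}; now {q1}.
Read '0': q1→{q1}; now {q1}.
Read '0': q1→{q1}; now {q1}.

{q1}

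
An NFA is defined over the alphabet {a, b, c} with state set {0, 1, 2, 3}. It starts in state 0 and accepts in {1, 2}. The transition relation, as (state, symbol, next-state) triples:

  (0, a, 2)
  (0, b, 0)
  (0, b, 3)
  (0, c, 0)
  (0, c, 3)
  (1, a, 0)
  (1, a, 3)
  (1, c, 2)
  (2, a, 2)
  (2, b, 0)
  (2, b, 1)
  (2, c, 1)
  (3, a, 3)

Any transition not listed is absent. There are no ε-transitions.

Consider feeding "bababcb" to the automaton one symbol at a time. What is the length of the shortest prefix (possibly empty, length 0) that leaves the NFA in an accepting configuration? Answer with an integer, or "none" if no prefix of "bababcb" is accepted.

2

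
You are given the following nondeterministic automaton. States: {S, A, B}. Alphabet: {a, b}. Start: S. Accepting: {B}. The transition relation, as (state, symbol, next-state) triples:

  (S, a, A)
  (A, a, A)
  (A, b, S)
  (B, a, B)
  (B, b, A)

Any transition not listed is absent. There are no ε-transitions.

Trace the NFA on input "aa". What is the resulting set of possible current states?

{A}

Start in {S}.
Read 'a': {S} → {A}.
Read 'a': {A} → {A}.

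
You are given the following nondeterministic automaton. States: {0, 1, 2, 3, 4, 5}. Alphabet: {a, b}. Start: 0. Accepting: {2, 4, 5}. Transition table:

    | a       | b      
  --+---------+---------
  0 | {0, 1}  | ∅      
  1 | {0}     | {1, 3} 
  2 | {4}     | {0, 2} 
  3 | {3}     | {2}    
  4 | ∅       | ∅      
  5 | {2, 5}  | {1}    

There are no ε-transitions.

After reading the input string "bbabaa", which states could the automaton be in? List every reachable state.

∅

Start in {0}.
Read 'b': 0→∅; now ∅.
The set is empty and remains empty for the remaining 5 symbols.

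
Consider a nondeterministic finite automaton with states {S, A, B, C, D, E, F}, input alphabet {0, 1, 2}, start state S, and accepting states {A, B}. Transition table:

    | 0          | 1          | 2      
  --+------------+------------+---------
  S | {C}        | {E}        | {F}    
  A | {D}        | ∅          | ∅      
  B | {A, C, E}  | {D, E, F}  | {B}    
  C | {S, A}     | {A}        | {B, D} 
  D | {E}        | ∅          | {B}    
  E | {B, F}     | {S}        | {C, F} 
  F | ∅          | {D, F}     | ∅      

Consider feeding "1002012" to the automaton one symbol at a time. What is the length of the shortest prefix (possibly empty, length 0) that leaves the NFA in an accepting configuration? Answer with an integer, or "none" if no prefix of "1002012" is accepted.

Start in {S}.
Read '1': S→{E}; now {E}.
Read '0': E→{B, F}; now {B, F}.
None of the earlier sets intersect F, but {B, F} does.

2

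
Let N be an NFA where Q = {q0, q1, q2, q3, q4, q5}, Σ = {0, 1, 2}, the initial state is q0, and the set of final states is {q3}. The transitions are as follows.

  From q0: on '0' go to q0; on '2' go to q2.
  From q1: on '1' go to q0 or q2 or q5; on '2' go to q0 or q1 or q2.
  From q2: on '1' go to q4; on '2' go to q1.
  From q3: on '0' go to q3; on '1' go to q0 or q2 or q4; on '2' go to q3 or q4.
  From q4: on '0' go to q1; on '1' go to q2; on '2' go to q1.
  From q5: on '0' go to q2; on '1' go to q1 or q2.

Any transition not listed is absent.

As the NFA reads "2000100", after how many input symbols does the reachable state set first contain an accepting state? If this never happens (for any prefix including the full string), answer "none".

none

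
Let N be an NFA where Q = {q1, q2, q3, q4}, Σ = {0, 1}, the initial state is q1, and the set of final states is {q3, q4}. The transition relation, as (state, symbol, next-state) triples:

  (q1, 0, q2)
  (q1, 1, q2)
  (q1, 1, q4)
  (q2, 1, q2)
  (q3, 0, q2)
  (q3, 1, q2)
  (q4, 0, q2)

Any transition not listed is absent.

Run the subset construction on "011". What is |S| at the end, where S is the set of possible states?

Start in {q1}.
Read '0': {q1} → {q2}.
Read '1': {q2} → {q2}.
Read '1': {q2} → {q2}.
That set has 1 state.

1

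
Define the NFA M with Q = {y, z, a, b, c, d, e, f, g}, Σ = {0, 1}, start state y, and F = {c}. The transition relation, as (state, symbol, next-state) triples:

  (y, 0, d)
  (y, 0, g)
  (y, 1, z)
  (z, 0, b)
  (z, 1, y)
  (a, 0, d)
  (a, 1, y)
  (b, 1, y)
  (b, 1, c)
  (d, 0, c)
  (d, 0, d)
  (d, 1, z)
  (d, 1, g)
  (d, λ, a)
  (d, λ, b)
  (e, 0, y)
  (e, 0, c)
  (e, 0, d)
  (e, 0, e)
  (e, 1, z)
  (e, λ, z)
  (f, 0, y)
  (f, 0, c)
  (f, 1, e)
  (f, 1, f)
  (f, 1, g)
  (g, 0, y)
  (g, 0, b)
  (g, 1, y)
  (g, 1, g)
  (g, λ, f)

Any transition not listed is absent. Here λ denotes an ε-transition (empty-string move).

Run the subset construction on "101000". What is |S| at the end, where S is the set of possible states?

Start in {y}.
Read '1': {y} → {z}.
Read '0': {z} → {b}.
Read '1': {b} → {y, c}.
Read '0': {y, c} → {a, b, d, f, g}.
Read '0': {a, b, d, f, g} → {y, a, b, c, d}.
Read '0': {y, a, b, c, d} → {a, b, c, d, f, g}.
That set has 6 states.

6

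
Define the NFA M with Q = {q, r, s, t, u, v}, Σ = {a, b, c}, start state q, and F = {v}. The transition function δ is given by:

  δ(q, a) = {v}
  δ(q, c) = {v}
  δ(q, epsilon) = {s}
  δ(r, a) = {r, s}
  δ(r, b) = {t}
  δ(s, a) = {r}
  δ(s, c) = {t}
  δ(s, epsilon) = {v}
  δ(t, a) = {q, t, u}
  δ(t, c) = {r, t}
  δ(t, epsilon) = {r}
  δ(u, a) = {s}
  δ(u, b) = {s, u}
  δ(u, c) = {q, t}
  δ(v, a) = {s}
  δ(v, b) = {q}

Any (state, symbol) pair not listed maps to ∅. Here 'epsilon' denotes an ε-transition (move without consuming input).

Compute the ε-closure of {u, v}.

{u, v}

Begin with {u, v}.
No ε-moves leave this set, so the closure equals the set itself.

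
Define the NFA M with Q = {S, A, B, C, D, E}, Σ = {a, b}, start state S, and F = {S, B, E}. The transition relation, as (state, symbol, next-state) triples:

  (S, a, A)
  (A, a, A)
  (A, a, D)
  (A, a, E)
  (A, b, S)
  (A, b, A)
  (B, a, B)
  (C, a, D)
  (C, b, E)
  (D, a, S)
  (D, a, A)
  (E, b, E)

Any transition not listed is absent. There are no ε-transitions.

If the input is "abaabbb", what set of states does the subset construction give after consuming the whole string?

{S, A, E}

Start in {S}.
Read 'a': S→{A}; now {A}.
Read 'b': A→{S, A}; now {S, A}.
Read 'a': S→{A}, A→{A, D, E}; now {A, D, E}.
Read 'a': A→{A, D, E}, D→{S, A}, E→∅; now {S, A, D, E}.
Read 'b': S→∅, A→{S, A}, D→∅, E→{E}; now {S, A, E}.
Read 'b': S→∅, A→{S, A}, E→{E}; now {S, A, E}.
Read 'b': S→∅, A→{S, A}, E→{E}; now {S, A, E}.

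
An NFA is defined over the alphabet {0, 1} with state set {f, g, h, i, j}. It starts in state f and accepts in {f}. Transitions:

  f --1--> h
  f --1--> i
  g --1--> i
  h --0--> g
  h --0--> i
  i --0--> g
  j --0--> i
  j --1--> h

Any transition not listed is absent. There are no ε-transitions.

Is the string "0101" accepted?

No

Start in {f}.
Read '0': f→∅; now ∅.
The set is empty and remains empty for the remaining 3 symbols.
The final set ∅ contains no accepting state.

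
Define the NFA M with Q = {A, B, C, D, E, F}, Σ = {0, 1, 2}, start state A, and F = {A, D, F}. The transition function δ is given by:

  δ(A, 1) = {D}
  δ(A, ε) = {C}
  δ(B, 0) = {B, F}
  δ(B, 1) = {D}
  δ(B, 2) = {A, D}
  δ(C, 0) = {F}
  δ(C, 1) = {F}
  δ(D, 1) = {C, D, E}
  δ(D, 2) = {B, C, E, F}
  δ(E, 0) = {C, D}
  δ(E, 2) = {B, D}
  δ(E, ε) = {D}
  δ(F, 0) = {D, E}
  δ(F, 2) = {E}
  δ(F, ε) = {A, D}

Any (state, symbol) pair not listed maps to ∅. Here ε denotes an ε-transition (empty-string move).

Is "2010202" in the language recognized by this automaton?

Start: ε-closure({A}) = {A, C}.
Read '2': A→∅, C→∅; now ∅.
The set is empty and remains empty for the remaining 6 symbols.
The final set ∅ contains no accepting state.

No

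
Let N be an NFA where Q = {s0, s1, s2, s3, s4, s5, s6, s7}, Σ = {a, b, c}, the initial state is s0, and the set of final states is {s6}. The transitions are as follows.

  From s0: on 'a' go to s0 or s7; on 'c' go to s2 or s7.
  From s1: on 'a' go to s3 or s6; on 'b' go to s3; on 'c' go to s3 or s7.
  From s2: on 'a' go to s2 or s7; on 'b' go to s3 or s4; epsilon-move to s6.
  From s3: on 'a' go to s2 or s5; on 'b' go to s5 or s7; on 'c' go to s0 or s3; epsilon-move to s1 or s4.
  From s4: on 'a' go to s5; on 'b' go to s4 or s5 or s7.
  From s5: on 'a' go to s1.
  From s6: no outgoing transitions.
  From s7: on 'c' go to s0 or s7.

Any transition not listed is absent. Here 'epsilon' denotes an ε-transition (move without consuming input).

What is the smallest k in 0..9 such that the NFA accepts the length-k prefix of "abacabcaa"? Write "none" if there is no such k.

none

Start in {s0}.
Read 'a': s0→{s0, s7}; now {s0, s7}.
Read 'b': s0→∅, s7→∅; now ∅.
The set is empty and remains empty for the remaining 7 symbols.
No reachable set along the way intersects F.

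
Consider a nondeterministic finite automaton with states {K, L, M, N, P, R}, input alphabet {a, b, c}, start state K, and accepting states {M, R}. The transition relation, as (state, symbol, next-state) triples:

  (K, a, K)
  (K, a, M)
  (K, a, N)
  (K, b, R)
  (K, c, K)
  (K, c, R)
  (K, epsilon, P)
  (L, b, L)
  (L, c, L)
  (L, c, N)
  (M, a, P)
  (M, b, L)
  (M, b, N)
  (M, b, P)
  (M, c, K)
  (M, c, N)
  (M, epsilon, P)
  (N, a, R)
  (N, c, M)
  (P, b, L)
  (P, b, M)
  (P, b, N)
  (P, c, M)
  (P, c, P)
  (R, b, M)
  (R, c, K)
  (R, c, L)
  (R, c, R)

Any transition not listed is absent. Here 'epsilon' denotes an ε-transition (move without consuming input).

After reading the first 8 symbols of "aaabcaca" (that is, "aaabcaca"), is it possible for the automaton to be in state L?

Start: ε-closure({K}) = {K, P}.
Read 'a': K→{K, M, N}, P→∅; union {K, M, N}; ε-closure = {K, M, N, P}.
Read 'a': K→{K, M, N}, M→{P}, N→{R}, P→∅; now {K, M, N, P, R}.
Read 'a': K→{K, M, N}, M→{P}, N→{R}, P→∅, R→∅; now {K, M, N, P, R}.
Read 'b': K→{R}, M→{L, N, P}, N→∅, P→{L, M, N}, R→{M}; now {L, M, N, P, R}.
Read 'c': L→{L, N}, M→{K, N}, N→{M}, P→{M, P}, R→{K, L, R}; now {K, L, M, N, P, R}.
Read 'a': K→{K, M, N}, L→∅, M→{P}, N→{R}, P→∅, R→∅; now {K, M, N, P, R}.
Read 'c': K→{K, R}, M→{K, N}, N→{M}, P→{M, P}, R→{K, L, R}; now {K, L, M, N, P, R}.
Read 'a': K→{K, M, N}, L→∅, M→{P}, N→{R}, P→∅, R→∅; now {K, M, N, P, R}.
State L is not in {K, M, N, P, R}.

No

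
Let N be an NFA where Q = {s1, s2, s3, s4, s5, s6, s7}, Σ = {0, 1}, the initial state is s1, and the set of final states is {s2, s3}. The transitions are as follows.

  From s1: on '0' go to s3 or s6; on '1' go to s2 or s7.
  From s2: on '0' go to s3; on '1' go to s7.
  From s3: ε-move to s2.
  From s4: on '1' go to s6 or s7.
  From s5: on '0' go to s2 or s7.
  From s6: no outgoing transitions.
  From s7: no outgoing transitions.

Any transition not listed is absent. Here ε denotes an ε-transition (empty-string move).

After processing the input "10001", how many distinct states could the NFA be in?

1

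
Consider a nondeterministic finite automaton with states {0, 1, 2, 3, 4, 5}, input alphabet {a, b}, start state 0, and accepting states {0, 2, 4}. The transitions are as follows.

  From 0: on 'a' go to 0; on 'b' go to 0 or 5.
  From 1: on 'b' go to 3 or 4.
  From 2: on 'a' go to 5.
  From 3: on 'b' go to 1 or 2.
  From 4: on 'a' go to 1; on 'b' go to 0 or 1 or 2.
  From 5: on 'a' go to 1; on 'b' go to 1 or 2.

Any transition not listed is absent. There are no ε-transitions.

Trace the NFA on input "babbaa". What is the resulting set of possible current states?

{0, 1}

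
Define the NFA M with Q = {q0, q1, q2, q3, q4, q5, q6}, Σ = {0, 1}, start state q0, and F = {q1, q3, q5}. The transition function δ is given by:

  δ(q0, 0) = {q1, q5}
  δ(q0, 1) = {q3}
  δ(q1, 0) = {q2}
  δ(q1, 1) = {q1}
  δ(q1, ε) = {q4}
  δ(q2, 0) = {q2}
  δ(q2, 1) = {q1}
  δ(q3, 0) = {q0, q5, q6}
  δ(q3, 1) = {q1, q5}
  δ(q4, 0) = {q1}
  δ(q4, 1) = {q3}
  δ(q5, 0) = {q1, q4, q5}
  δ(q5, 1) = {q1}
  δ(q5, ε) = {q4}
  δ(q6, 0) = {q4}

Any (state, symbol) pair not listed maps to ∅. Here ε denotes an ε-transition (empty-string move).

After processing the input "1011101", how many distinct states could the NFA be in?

3

Start in {q0}.
Read '1': {q0} → {q3}.
Read '0': {q3} → {q0, q4, q5, q6}.
Read '1': {q0, q4, q5, q6} → {q1, q3, q4}.
Read '1': {q1, q3, q4} → {q1, q3, q4, q5}.
Read '1': {q1, q3, q4, q5} → {q1, q3, q4, q5}.
Read '0': {q1, q3, q4, q5} → {q0, q1, q2, q4, q5, q6}.
Read '1': {q0, q1, q2, q4, q5, q6} → {q1, q3, q4}.
That set has 3 states.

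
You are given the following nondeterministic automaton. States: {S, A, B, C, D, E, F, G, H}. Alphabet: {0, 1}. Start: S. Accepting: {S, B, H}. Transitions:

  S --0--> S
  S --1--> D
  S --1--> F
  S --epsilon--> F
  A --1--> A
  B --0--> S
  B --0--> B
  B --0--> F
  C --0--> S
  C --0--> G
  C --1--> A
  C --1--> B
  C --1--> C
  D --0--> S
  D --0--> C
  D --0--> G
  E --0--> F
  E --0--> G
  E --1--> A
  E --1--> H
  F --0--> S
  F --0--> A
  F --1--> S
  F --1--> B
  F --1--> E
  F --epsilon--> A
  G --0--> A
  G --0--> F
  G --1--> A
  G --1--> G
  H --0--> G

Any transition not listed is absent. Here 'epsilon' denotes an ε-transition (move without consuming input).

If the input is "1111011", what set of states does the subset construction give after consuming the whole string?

Start: ε-closure({S}) = {S, A, F}.
Read '1': {S, A, F} → {S, A, B, D, E, F}.
Read '1': {S, A, B, D, E, F} → {S, A, B, D, E, F, H}.
Read '1': {S, A, B, D, E, F, H} → {S, A, B, D, E, F, H}.
Read '1': {S, A, B, D, E, F, H} → {S, A, B, D, E, F, H}.
Read '0': {S, A, B, D, E, F, H} → {S, A, B, C, F, G}.
Read '1': {S, A, B, C, F, G} → {S, A, B, C, D, E, F, G}.
Read '1': {S, A, B, C, D, E, F, G} → {S, A, B, C, D, E, F, G, H}.

{S, A, B, C, D, E, F, G, H}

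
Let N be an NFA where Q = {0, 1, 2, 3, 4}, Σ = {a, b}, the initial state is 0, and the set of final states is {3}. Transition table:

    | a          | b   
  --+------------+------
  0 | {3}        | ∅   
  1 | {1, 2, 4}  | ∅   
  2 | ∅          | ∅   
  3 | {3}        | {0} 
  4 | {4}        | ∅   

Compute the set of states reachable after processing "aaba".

{3}

Start in {0}.
Read 'a': {0} → {3}.
Read 'a': {3} → {3}.
Read 'b': {3} → {0}.
Read 'a': {0} → {3}.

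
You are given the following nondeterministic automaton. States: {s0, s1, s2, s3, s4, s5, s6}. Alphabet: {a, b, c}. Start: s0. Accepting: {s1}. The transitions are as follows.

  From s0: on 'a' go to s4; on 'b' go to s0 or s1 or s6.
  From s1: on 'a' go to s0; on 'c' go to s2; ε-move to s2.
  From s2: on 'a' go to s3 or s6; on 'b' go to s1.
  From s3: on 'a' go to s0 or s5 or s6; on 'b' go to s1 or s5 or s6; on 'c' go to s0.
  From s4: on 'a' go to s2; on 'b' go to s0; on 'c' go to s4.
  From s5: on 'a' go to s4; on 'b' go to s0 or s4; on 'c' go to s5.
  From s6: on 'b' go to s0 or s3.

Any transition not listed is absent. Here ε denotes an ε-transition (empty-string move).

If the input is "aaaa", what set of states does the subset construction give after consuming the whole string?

{s0, s5, s6}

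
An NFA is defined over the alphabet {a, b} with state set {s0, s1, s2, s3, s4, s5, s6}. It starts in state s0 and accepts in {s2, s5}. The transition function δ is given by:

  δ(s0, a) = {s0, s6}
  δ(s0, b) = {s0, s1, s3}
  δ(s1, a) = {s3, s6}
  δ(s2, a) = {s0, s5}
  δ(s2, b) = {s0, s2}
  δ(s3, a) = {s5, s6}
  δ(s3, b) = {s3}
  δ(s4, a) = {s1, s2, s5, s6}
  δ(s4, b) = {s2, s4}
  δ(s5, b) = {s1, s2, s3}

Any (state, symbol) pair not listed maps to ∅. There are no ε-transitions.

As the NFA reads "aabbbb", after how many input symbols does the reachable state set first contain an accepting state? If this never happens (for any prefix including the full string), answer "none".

none

Start in {s0}.
Read 'a': {s0} → {s0, s6}.
Read 'a': {s0, s6} → {s0, s6}.
Read 'b': {s0, s6} → {s0, s1, s3}.
Read 'b': {s0, s1, s3} → {s0, s1, s3}.
Read 'b': {s0, s1, s3} → {s0, s1, s3}.
Read 'b': {s0, s1, s3} → {s0, s1, s3}.
No reachable set along the way intersects F.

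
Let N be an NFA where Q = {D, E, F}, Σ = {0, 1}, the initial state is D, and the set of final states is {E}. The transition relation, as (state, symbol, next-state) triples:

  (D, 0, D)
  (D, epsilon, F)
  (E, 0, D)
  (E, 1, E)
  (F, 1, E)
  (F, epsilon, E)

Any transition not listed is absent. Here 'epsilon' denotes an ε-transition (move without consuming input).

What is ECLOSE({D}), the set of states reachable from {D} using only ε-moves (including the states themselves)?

{D, E, F}

Begin with {D}.
ε-move D → F; add F.
ε-move F → E; add E.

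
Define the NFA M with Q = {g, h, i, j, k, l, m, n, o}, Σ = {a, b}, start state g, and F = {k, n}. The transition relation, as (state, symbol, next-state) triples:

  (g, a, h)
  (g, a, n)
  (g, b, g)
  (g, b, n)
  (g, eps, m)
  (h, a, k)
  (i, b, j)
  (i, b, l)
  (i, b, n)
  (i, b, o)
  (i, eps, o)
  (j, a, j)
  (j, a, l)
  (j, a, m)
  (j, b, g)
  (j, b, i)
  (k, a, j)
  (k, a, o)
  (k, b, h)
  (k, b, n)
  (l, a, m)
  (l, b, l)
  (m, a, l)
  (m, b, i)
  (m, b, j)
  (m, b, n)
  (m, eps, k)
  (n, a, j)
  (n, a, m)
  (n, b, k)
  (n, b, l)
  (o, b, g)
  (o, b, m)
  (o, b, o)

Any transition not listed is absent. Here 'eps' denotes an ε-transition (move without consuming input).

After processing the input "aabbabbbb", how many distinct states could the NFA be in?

9

Start: ε-closure({g}) = {g, k, m}.
Read 'a': g→{h, n}, k→{j, o}, m→{l}; now {h, j, l, n, o}.
Read 'a': h→{k}, j→{j, l, m}, l→{m}, n→{j, m}, o→∅; now {j, k, l, m}.
Read 'b': j→{g, i}, k→{h, n}, l→{l}, m→{i, j, n}; union {g, h, i, j, l, n}; ε-closure = {g, h, i, j, k, l, m, n, o}.
Read 'b': g→{g, n}, h→∅, i→{j, l, n, o}, j→{g, i}, k→{h, n}, l→{l}, m→{i, j, n}, n→{k, l}, o→{g, m, o}; now {g, h, i, j, k, l, m, n, o}.
Read 'a': g→{h, n}, h→{k}, i→∅, j→{j, l, m}, k→{j, o}, l→{m}, m→{l}, n→{j, m}, o→∅; now {h, j, k, l, m, n, o}.
Read 'b': h→∅, j→{g, i}, k→{h, n}, l→{l}, m→{i, j, n}, n→{k, l}, o→{g, m, o}; now {g, h, i, j, k, l, m, n, o}.
Read 'b': g→{g, n}, h→∅, i→{j, l, n, o}, j→{g, i}, k→{h, n}, l→{l}, m→{i, j, n}, n→{k, l}, o→{g, m, o}; now {g, h, i, j, k, l, m, n, o}.
Read 'b': g→{g, n}, h→∅, i→{j, l, n, o}, j→{g, i}, k→{h, n}, l→{l}, m→{i, j, n}, n→{k, l}, o→{g, m, o}; now {g, h, i, j, k, l, m, n, o}.
Read 'b': g→{g, n}, h→∅, i→{j, l, n, o}, j→{g, i}, k→{h, n}, l→{l}, m→{i, j, n}, n→{k, l}, o→{g, m, o}; now {g, h, i, j, k, l, m, n, o}.
That set has 9 states.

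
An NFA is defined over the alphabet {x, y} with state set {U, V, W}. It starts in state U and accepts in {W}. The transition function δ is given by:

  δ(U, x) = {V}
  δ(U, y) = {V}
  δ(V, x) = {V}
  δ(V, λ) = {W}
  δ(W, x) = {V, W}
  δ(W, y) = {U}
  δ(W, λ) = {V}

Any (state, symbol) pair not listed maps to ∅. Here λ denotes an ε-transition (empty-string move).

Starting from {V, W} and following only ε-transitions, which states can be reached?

{V, W}

Begin with {V, W}.
No ε-moves leave this set, so the closure equals the set itself.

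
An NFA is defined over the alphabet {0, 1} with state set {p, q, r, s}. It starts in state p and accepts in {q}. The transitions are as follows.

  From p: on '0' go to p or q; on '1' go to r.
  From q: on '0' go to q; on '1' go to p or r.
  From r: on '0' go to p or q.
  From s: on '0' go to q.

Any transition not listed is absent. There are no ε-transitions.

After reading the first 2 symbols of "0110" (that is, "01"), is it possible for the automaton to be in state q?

No

Start in {p}.
Read '0': p→{p, q}; now {p, q}.
Read '1': p→{r}, q→{p, r}; now {p, r}.
State q is not in {p, r}.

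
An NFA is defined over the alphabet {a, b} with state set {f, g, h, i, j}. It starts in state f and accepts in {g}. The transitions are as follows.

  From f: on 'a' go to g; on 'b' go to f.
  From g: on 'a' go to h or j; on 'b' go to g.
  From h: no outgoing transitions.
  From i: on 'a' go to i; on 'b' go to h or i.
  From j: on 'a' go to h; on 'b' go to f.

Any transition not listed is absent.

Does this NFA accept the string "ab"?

Yes

Start in {f}.
Read 'a': {f} → {g}.
Read 'b': {g} → {g}.
The final set {g} contains the accepting state g.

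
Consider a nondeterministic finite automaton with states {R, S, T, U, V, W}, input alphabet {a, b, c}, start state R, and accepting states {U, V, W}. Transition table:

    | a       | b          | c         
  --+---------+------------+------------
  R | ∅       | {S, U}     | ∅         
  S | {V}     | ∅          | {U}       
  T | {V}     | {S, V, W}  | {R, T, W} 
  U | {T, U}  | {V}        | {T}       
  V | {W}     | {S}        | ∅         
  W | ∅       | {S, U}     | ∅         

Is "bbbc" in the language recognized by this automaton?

Yes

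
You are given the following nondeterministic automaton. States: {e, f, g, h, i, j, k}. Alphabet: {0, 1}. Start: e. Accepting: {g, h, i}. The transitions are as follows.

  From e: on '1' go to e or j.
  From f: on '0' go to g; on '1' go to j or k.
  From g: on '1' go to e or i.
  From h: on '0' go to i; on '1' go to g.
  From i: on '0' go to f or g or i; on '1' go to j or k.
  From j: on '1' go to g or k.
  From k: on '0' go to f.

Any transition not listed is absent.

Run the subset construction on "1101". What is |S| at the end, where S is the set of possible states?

Start in {e}.
Read '1': e→{e, j}; now {e, j}.
Read '1': e→{e, j}, j→{g, k}; now {e, g, j, k}.
Read '0': e→∅, g→∅, j→∅, k→{f}; now {f}.
Read '1': f→{j, k}; now {j, k}.
That set has 2 states.

2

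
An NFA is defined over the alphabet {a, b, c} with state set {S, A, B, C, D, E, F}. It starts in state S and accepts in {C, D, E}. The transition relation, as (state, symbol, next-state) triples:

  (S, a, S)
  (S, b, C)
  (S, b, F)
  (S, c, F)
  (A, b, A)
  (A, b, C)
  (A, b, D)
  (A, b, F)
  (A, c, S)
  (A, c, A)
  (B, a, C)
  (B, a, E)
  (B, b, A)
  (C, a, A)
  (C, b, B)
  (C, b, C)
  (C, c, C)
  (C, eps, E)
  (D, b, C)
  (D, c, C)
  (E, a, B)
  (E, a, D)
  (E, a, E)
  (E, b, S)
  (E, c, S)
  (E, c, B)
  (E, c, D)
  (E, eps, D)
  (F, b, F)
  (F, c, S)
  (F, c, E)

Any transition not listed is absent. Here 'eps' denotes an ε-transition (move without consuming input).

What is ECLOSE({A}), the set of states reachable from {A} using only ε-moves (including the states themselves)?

Begin with {A}.
No ε-moves leave this set, so the closure equals the set itself.

{A}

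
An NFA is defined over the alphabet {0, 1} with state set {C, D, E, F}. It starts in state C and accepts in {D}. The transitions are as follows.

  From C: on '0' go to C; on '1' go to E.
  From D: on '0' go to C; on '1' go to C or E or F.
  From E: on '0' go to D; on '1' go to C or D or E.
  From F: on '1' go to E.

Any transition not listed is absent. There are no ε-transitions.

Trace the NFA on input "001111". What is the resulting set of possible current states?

{C, D, E, F}

Start in {C}.
Read '0': {C} → {C}.
Read '0': {C} → {C}.
Read '1': {C} → {E}.
Read '1': {E} → {C, D, E}.
Read '1': {C, D, E} → {C, D, E, F}.
Read '1': {C, D, E, F} → {C, D, E, F}.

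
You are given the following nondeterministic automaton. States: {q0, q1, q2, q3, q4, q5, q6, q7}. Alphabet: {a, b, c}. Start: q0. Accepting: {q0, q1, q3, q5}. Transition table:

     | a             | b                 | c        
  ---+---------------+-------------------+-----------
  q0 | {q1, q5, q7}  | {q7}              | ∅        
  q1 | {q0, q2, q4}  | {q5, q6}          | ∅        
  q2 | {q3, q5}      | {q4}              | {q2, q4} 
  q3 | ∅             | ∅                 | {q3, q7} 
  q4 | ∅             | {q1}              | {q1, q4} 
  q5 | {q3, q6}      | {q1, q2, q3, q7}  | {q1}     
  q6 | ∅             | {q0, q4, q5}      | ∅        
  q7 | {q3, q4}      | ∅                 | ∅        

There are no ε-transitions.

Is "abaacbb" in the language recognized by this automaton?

Yes

Start in {q0}.
Read 'a': {q0} → {q1, q5, q7}.
Read 'b': {q1, q5, q7} → {q1, q2, q3, q5, q6, q7}.
Read 'a': {q1, q2, q3, q5, q6, q7} → {q0, q2, q3, q4, q5, q6}.
Read 'a': {q0, q2, q3, q4, q5, q6} → {q1, q3, q5, q6, q7}.
Read 'c': {q1, q3, q5, q6, q7} → {q1, q3, q7}.
Read 'b': {q1, q3, q7} → {q5, q6}.
Read 'b': {q5, q6} → {q0, q1, q2, q3, q4, q5, q7}.
The final set {q0, q1, q2, q3, q4, q5, q7} contains the accepting states q0, q1, q3, q5.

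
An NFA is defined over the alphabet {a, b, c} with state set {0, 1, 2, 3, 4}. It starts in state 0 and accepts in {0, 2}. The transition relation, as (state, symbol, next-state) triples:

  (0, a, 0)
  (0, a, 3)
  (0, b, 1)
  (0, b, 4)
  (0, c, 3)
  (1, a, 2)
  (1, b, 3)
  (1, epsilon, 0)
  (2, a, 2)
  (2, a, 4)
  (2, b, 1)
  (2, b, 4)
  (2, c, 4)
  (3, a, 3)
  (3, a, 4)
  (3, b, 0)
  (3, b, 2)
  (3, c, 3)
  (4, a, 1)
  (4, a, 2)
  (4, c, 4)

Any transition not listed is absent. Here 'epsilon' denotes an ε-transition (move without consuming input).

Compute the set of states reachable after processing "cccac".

Start in {0}.
Read 'c': {0} → {3}.
Read 'c': {3} → {3}.
Read 'c': {3} → {3}.
Read 'a': {3} → {3, 4}.
Read 'c': {3, 4} → {3, 4}.

{3, 4}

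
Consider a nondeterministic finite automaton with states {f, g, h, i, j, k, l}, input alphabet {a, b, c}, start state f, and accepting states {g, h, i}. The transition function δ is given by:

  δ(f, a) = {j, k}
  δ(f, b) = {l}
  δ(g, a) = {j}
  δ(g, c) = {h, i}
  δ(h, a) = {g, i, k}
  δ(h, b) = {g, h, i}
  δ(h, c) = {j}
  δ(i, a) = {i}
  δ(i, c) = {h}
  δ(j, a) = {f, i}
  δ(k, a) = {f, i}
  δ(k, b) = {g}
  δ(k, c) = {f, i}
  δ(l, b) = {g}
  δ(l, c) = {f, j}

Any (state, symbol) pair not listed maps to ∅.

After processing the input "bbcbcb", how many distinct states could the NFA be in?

Start in {f}.
Read 'b': {f} → {l}.
Read 'b': {l} → {g}.
Read 'c': {g} → {h, i}.
Read 'b': {h, i} → {g, h, i}.
Read 'c': {g, h, i} → {h, i, j}.
Read 'b': {h, i, j} → {g, h, i}.
That set has 3 states.

3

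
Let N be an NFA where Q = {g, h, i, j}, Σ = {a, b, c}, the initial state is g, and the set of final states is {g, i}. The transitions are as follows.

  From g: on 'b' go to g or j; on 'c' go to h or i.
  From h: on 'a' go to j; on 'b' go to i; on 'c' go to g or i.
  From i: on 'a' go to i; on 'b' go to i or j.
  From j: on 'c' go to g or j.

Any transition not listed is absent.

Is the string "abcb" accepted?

No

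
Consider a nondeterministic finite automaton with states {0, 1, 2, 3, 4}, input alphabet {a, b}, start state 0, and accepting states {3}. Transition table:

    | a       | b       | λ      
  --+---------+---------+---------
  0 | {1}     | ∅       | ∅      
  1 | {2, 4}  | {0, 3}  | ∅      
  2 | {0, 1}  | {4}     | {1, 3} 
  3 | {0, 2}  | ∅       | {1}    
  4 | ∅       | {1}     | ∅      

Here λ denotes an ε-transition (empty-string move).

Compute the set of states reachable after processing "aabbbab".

Start in {0}.
Read 'a': {0} → {1}.
Read 'a': {1} → {1, 2, 3, 4}.
Read 'b': {1, 2, 3, 4} → {0, 1, 3, 4}.
Read 'b': {0, 1, 3, 4} → {0, 1, 3}.
Read 'b': {0, 1, 3} → {0, 1, 3}.
Read 'a': {0, 1, 3} → {0, 1, 2, 3, 4}.
Read 'b': {0, 1, 2, 3, 4} → {0, 1, 3, 4}.

{0, 1, 3, 4}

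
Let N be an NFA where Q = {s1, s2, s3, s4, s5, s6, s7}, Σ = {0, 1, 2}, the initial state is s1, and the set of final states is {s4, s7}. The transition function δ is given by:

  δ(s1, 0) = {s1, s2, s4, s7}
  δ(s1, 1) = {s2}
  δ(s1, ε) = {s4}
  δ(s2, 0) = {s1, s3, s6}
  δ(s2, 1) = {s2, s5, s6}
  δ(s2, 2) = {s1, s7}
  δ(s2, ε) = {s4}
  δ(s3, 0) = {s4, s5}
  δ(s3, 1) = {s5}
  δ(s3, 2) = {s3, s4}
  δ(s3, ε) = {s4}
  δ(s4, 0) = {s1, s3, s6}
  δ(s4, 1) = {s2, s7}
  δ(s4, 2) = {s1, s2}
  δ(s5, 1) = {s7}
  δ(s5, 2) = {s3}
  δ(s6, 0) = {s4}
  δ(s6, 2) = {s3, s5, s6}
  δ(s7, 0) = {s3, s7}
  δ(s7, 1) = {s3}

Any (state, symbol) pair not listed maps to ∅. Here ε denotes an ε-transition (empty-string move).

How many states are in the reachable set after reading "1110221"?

Start: ε-closure({s1}) = {s1, s4}.
Read '1': {s1, s4} → {s2, s4, s7}.
Read '1': {s2, s4, s7} → {s2, s3, s4, s5, s6, s7}.
Read '1': {s2, s3, s4, s5, s6, s7} → {s2, s3, s4, s5, s6, s7}.
Read '0': {s2, s3, s4, s5, s6, s7} → {s1, s3, s4, s5, s6, s7}.
Read '2': {s1, s3, s4, s5, s6, s7} → {s1, s2, s3, s4, s5, s6}.
Read '2': {s1, s2, s3, s4, s5, s6} → {s1, s2, s3, s4, s5, s6, s7}.
Read '1': {s1, s2, s3, s4, s5, s6, s7} → {s2, s3, s4, s5, s6, s7}.
That set has 6 states.

6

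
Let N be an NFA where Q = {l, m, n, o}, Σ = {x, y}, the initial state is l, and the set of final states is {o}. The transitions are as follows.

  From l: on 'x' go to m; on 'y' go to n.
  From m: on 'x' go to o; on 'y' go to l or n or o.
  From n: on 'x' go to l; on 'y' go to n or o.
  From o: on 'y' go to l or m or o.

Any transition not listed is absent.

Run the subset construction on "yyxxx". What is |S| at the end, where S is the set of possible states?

1

Start in {l}.
Read 'y': l→{n}; now {n}.
Read 'y': n→{n, o}; now {n, o}.
Read 'x': n→{l}, o→∅; now {l}.
Read 'x': l→{m}; now {m}.
Read 'x': m→{o}; now {o}.
That set has 1 state.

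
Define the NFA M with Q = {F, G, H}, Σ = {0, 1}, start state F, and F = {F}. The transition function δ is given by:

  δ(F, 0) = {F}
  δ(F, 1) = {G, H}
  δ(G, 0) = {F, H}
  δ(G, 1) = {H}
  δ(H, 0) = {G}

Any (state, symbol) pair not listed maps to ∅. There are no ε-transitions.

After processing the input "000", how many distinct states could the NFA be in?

1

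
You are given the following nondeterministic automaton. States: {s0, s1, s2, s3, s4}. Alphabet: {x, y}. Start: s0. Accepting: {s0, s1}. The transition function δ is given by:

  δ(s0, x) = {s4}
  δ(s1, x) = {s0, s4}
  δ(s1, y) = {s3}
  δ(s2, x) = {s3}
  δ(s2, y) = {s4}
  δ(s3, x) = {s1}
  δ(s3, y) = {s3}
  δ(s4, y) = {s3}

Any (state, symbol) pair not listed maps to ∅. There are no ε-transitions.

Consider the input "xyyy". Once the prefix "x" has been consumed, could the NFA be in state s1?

Start in {s0}.
Read 'x': s0→{s4}; now {s4}.
State s1 is not in {s4}.

No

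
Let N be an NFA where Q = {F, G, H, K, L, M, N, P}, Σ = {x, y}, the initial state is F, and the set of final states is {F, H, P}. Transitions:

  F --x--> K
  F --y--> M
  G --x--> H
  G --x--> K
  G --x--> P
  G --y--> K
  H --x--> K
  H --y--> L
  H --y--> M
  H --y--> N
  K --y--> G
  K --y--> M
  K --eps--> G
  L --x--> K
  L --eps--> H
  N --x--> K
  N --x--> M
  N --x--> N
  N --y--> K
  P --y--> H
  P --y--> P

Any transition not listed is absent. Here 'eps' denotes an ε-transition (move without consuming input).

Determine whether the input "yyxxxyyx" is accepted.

No

Start in {F}.
Read 'y': {F} → {M}.
Read 'y': {M} → ∅.
The set is empty and remains empty for the remaining 6 symbols.
The final set ∅ contains no accepting state.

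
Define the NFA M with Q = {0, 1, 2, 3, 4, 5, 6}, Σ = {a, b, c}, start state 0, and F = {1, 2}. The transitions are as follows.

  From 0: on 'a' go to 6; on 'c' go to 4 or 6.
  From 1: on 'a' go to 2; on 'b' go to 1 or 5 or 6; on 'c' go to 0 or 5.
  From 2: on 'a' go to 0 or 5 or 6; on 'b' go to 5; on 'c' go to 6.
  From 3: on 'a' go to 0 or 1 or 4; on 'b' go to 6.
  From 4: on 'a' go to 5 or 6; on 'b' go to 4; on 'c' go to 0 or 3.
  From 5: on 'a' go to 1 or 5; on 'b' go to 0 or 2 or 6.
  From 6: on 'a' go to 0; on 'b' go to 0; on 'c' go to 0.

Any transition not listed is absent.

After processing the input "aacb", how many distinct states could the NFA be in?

Start in {0}.
Read 'a': 0→{6}; now {6}.
Read 'a': 6→{0}; now {0}.
Read 'c': 0→{4, 6}; now {4, 6}.
Read 'b': 4→{4}, 6→{0}; now {0, 4}.
That set has 2 states.

2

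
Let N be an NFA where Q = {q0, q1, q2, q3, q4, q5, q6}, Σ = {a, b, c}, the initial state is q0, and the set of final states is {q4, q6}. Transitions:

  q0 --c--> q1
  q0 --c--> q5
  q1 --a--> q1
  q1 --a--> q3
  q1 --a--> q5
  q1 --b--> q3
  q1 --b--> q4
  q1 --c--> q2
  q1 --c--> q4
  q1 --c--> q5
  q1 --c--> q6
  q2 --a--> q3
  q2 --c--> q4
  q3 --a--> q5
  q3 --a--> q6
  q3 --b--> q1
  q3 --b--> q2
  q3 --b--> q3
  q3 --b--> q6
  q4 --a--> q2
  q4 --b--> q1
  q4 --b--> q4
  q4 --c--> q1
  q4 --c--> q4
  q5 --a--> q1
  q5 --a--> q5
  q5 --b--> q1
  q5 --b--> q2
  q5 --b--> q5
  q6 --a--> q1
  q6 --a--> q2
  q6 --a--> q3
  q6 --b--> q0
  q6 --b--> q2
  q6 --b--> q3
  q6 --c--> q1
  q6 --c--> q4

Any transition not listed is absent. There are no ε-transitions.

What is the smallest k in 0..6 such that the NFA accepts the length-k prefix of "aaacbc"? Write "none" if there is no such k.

none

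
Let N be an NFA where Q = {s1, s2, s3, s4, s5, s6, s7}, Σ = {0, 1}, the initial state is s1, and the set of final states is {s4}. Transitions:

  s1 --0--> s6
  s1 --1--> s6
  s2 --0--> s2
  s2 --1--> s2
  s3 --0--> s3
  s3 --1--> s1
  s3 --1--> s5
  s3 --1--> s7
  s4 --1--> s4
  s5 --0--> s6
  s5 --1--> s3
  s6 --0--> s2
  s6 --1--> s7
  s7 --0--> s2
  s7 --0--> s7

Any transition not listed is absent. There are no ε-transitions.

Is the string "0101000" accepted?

Start in {s1}.
Read '0': {s1} → {s6}.
Read '1': {s6} → {s7}.
Read '0': {s7} → {s2, s7}.
Read '1': {s2, s7} → {s2}.
Read '0': {s2} → {s2}.
Read '0': {s2} → {s2}.
Read '0': {s2} → {s2}.
The final set {s2} contains no accepting state.

No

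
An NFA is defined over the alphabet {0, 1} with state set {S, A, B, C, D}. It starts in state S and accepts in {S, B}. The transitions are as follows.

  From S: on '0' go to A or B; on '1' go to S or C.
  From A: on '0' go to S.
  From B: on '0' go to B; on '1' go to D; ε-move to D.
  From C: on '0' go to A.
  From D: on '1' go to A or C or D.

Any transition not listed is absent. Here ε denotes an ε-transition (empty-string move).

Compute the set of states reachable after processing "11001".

{S, A, C, D}

Start in {S}.
Read '1': {S} → {S, C}.
Read '1': {S, C} → {S, C}.
Read '0': {S, C} → {A, B, D}.
Read '0': {A, B, D} → {S, B, D}.
Read '1': {S, B, D} → {S, A, C, D}.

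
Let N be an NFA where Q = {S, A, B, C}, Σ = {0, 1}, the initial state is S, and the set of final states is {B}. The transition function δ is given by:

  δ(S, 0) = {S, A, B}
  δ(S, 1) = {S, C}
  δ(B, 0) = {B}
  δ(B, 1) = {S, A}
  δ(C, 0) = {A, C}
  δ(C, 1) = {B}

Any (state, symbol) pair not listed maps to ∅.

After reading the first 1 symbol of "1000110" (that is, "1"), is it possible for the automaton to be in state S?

Start in {S}.
Read '1': {S} → {S, C}.
State S is in {S, C}.

Yes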